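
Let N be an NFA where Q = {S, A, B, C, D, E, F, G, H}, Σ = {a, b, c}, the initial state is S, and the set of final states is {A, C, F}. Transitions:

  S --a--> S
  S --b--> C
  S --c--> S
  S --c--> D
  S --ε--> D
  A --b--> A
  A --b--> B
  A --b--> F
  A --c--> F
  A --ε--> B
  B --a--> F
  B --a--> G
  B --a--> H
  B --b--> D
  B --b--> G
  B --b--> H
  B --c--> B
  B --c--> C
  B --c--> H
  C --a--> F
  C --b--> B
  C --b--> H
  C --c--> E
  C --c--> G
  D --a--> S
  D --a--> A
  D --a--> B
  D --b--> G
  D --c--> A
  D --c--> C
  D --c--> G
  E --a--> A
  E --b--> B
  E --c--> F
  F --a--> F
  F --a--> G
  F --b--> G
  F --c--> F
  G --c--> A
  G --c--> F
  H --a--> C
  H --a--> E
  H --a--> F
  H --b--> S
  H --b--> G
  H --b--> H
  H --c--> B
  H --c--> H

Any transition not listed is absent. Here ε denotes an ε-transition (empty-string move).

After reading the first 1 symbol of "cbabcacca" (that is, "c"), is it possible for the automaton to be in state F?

Start: ε-closure({S}) = {S, D}.
Read 'c': S→{S, D}, D→{A, C, G}; union {S, A, C, D, G}; ε-closure = {S, A, B, C, D, G}.
State F is not in {S, A, B, C, D, G}.

No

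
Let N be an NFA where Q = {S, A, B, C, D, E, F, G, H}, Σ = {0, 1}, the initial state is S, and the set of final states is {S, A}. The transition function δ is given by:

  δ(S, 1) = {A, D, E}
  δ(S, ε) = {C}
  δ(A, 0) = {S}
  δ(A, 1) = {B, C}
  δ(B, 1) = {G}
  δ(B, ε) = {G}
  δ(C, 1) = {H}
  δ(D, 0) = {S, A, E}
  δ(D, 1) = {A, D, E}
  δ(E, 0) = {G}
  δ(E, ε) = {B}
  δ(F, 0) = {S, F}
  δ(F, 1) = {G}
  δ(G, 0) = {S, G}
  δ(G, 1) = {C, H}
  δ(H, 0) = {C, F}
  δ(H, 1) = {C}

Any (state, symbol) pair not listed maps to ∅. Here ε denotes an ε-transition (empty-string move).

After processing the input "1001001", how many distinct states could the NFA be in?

7

Start: ε-closure({S}) = {S, C}.
Read '1': S→{A, D, E}, C→{H}; union {A, D, E, H}; ε-closure = {A, B, D, E, G, H}.
Read '0': A→{S}, B→∅, D→{S, A, E}, E→{G}, G→{S, G}, H→{C, F}; union {S, A, C, E, F, G}; ε-closure = {S, A, B, C, E, F, G}.
Read '0': S→∅, A→{S}, B→∅, C→∅, E→{G}, F→{S, F}, G→{S, G}; union {S, F, G}; ε-closure = {S, C, F, G}.
Read '1': S→{A, D, E}, C→{H}, F→{G}, G→{C, H}; union {A, C, D, E, G, H}; ε-closure = {A, B, C, D, E, G, H}.
Read '0': A→{S}, B→∅, C→∅, D→{S, A, E}, E→{G}, G→{S, G}, H→{C, F}; union {S, A, C, E, F, G}; ε-closure = {S, A, B, C, E, F, G}.
Read '0': S→∅, A→{S}, B→∅, C→∅, E→{G}, F→{S, F}, G→{S, G}; union {S, F, G}; ε-closure = {S, C, F, G}.
Read '1': S→{A, D, E}, C→{H}, F→{G}, G→{C, H}; union {A, C, D, E, G, H}; ε-closure = {A, B, C, D, E, G, H}.
That set has 7 states.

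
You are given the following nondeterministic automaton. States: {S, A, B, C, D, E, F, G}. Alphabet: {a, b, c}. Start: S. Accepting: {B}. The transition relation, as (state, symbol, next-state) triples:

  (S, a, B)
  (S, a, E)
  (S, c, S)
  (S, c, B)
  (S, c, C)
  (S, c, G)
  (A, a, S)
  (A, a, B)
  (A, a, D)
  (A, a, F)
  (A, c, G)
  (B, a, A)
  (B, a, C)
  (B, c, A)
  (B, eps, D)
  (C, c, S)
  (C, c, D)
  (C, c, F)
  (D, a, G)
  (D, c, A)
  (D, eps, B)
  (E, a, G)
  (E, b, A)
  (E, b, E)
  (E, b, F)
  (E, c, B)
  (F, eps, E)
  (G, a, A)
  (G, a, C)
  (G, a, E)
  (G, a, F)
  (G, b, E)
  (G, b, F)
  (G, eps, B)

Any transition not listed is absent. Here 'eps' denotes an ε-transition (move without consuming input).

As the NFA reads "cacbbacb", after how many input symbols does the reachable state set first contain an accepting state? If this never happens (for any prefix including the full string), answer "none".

1

Start in {S}.
Read 'c': S→{S, B, C, G}; union {S, B, C, G}; ε-closure = {S, B, C, D, G}.
None of the earlier sets intersect F, but {S, B, C, D, G} does.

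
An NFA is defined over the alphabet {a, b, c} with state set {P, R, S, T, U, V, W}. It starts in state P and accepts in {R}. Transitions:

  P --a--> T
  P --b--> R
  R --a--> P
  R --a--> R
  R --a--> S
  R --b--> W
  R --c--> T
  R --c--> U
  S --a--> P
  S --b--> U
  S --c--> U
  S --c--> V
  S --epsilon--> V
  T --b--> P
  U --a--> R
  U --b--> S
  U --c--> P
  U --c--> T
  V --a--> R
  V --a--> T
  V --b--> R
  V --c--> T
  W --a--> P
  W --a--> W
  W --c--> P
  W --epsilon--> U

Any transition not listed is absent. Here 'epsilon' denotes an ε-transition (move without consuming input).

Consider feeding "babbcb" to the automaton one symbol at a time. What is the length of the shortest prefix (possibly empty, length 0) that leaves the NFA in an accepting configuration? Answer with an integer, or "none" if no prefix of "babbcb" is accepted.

Start in {P}.
Read 'b': P→{R}; now {R}.
None of the earlier sets intersect F, but {R} does.

1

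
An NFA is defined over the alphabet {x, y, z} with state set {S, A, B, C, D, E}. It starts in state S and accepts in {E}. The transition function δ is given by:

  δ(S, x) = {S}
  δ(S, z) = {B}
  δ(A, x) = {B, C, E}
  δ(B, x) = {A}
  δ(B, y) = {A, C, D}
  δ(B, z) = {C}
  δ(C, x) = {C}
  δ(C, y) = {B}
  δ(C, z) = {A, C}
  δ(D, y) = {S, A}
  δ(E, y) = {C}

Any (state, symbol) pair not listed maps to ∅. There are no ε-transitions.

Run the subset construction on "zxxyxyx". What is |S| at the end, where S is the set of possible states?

4

Start in {S}.
Read 'z': {S} → {B}.
Read 'x': {B} → {A}.
Read 'x': {A} → {B, C, E}.
Read 'y': {B, C, E} → {A, B, C, D}.
Read 'x': {A, B, C, D} → {A, B, C, E}.
Read 'y': {A, B, C, E} → {A, B, C, D}.
Read 'x': {A, B, C, D} → {A, B, C, E}.
That set has 4 states.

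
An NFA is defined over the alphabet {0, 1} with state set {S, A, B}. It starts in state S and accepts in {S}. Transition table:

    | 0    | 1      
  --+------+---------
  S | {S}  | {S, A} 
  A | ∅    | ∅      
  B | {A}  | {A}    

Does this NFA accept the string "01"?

Yes

Start in {S}.
Read '0': S→{S}; now {S}.
Read '1': S→{S, A}; now {S, A}.
The final set {S, A} contains the accepting state S.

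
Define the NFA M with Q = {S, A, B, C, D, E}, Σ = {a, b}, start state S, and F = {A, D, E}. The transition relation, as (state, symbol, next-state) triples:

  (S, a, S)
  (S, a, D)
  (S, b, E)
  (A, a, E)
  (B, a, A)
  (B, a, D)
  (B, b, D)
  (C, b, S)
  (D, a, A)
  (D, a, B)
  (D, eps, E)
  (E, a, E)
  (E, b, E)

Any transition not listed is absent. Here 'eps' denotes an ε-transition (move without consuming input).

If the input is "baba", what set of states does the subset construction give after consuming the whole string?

Start in {S}.
Read 'b': S→{E}; now {E}.
Read 'a': E→{E}; now {E}.
Read 'b': E→{E}; now {E}.
Read 'a': E→{E}; now {E}.

{E}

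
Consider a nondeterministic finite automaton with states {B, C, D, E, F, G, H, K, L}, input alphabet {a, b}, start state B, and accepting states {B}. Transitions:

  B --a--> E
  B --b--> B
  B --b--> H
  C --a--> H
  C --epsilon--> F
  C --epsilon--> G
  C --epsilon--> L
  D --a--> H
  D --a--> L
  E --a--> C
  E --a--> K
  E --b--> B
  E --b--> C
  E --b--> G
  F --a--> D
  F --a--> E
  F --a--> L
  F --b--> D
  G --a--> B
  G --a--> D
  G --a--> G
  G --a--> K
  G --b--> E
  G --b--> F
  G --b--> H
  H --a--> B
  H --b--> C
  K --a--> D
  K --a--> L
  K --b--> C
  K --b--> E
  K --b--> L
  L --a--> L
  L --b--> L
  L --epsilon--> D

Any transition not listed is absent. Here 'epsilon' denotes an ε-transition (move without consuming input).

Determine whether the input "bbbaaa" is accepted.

Yes

Start in {B}.
Read 'b': {B} → {B, H}.
Read 'b': {B, H} → {B, C, D, F, G, H, L}.
Read 'b': {B, C, D, F, G, H, L} → {B, C, D, E, F, G, H, L}.
Read 'a': {B, C, D, E, F, G, H, L} → {B, C, D, E, F, G, H, K, L}.
Read 'a': {B, C, D, E, F, G, H, K, L} → {B, C, D, E, F, G, H, K, L}.
Read 'a': {B, C, D, E, F, G, H, K, L} → {B, C, D, E, F, G, H, K, L}.
The final set {B, C, D, E, F, G, H, K, L} contains the accepting state B.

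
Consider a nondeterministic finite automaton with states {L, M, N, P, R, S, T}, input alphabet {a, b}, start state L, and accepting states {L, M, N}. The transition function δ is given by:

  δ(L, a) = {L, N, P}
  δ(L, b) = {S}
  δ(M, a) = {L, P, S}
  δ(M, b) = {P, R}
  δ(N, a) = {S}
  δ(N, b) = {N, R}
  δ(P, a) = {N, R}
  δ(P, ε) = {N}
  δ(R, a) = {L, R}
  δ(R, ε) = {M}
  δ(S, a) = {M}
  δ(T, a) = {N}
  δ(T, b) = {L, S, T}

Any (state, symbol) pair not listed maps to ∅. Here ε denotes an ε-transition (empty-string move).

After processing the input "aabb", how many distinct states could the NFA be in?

Start in {L}.
Read 'a': {L} → {L, N, P}.
Read 'a': {L, N, P} → {L, M, N, P, R, S}.
Read 'b': {L, M, N, P, R, S} → {M, N, P, R, S}.
Read 'b': {M, N, P, R, S} → {M, N, P, R}.
That set has 4 states.

4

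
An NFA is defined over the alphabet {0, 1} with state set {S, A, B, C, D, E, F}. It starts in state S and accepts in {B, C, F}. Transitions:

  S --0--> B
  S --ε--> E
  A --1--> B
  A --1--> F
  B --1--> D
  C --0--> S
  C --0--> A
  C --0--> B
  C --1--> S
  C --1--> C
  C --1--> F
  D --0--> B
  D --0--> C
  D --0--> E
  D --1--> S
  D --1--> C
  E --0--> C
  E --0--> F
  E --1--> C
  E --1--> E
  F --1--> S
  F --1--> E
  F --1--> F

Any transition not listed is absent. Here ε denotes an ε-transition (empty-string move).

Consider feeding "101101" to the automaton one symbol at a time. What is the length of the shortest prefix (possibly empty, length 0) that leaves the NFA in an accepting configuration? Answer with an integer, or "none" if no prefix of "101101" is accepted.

Start: ε-closure({S}) = {S, E}.
Read '1': S→∅, E→{C, E}; now {C, E}.
None of the earlier sets intersect F, but {C, E} does.

1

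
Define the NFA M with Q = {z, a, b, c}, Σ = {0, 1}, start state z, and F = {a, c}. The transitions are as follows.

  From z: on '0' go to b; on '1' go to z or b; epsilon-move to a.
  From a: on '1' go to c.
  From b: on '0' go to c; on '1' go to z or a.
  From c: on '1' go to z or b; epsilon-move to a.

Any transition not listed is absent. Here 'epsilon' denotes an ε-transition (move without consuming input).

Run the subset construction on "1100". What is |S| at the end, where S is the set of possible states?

2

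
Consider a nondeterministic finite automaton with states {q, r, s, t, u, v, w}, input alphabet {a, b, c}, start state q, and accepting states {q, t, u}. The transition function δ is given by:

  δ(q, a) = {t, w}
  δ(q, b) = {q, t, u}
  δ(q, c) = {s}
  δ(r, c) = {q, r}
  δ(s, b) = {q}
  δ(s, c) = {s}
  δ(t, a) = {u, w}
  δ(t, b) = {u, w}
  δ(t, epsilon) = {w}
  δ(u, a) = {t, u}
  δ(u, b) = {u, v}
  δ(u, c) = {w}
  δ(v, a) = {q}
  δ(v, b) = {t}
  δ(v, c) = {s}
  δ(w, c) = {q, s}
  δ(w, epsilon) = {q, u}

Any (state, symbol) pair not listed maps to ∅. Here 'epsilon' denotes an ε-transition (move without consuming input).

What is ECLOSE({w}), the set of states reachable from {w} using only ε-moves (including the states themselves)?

{q, u, w}

Begin with {w}.
ε-move w → q; add q.
ε-move w → u; add u.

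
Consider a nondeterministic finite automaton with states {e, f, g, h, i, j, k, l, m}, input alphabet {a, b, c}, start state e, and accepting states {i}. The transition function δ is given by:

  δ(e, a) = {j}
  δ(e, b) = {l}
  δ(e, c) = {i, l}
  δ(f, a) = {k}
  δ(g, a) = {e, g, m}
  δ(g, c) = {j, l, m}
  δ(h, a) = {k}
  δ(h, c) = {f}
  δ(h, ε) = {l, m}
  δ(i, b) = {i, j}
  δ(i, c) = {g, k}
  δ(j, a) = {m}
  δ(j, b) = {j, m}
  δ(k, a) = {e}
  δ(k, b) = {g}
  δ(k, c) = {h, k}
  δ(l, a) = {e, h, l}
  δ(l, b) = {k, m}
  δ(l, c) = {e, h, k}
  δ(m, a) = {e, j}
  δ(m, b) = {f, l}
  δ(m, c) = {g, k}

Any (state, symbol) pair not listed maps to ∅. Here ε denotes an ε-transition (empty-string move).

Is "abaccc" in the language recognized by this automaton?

Start in {e}.
Read 'a': e→{j}; now {j}.
Read 'b': j→{j, m}; now {j, m}.
Read 'a': j→{m}, m→{e, j}; now {e, j, m}.
Read 'c': e→{i, l}, j→∅, m→{g, k}; now {g, i, k, l}.
Read 'c': g→{j, l, m}, i→{g, k}, k→{h, k}, l→{e, h, k}; now {e, g, h, j, k, l, m}.
Read 'c': e→{i, l}, g→{j, l, m}, h→{f}, j→∅, k→{h, k}, l→{e, h, k}, m→{g, k}; now {e, f, g, h, i, j, k, l, m}.
The final set {e, f, g, h, i, j, k, l, m} contains the accepting state i.

Yes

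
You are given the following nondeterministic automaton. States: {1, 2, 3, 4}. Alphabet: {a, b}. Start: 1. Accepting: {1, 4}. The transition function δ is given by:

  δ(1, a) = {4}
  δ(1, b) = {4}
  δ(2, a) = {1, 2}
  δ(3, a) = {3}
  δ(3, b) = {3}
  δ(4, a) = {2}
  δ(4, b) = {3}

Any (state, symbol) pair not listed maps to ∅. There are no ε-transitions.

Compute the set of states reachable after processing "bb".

{3}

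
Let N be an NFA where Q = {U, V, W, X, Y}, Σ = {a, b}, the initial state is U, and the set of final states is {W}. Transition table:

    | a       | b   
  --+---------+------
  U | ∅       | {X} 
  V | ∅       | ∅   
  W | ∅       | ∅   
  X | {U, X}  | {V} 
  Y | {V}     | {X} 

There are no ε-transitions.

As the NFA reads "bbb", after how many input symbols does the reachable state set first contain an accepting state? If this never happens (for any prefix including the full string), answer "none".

none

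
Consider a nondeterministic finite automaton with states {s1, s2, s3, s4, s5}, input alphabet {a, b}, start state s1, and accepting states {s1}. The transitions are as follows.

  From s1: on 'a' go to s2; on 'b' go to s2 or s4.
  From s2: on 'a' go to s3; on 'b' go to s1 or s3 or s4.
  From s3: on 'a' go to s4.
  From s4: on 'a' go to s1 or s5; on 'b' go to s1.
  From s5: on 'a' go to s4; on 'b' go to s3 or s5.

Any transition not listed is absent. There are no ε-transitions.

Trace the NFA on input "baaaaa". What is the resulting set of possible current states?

{s1, s3, s5}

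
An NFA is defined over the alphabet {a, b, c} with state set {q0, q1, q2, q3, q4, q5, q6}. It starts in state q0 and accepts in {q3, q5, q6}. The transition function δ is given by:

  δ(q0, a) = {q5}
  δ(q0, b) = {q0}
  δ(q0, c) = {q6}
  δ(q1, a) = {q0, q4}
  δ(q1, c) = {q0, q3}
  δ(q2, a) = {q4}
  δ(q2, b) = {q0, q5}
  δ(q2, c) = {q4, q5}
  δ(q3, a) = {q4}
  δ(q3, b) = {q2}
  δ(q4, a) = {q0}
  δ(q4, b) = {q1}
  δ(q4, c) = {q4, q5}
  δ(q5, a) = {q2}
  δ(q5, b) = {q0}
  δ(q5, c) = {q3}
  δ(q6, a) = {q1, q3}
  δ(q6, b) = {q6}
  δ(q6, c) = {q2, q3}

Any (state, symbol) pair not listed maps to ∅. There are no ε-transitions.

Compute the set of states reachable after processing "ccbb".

{q0, q5}

Start in {q0}.
Read 'c': q0→{q6}; now {q6}.
Read 'c': q6→{q2, q3}; now {q2, q3}.
Read 'b': q2→{q0, q5}, q3→{q2}; now {q0, q2, q5}.
Read 'b': q0→{q0}, q2→{q0, q5}, q5→{q0}; now {q0, q5}.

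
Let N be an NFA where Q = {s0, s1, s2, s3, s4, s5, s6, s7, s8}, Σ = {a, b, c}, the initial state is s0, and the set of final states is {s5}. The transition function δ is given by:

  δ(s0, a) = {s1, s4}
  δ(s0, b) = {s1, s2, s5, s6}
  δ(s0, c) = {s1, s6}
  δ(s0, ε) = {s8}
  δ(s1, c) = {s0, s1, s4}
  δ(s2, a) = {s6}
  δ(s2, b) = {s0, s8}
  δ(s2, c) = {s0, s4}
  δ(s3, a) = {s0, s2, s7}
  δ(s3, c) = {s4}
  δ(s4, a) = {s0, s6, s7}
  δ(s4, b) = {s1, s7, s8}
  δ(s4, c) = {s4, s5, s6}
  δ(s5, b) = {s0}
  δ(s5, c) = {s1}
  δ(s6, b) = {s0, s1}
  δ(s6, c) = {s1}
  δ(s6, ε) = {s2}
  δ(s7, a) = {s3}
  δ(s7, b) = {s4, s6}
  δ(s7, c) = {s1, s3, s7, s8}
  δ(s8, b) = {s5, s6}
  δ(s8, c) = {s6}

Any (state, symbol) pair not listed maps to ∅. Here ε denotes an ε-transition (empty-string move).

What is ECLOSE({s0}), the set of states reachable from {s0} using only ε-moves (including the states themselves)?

{s0, s8}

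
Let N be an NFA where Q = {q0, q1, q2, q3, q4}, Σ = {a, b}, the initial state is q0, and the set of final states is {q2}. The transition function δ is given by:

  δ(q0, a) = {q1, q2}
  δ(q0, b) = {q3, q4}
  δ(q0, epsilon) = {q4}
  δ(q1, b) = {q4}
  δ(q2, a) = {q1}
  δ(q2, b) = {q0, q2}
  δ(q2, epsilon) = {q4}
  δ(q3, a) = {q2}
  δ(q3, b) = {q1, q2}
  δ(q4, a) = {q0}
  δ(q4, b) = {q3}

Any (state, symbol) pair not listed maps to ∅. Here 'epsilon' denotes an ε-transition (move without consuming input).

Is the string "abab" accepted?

Start: ε-closure({q0}) = {q0, q4}.
Read 'a': {q0, q4} → {q0, q1, q2, q4}.
Read 'b': {q0, q1, q2, q4} → {q0, q2, q3, q4}.
Read 'a': {q0, q2, q3, q4} → {q0, q1, q2, q4}.
Read 'b': {q0, q1, q2, q4} → {q0, q2, q3, q4}.
The final set {q0, q2, q3, q4} contains the accepting state q2.

Yes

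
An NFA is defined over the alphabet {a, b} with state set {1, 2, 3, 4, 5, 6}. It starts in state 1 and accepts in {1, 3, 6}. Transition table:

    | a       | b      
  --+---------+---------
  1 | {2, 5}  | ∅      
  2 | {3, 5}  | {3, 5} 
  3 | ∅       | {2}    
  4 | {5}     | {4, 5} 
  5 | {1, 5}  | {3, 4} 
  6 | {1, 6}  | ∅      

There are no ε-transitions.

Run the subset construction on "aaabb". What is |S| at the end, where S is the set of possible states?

Start in {1}.
Read 'a': {1} → {2, 5}.
Read 'a': {2, 5} → {1, 3, 5}.
Read 'a': {1, 3, 5} → {1, 2, 5}.
Read 'b': {1, 2, 5} → {3, 4, 5}.
Read 'b': {3, 4, 5} → {2, 3, 4, 5}.
That set has 4 states.

4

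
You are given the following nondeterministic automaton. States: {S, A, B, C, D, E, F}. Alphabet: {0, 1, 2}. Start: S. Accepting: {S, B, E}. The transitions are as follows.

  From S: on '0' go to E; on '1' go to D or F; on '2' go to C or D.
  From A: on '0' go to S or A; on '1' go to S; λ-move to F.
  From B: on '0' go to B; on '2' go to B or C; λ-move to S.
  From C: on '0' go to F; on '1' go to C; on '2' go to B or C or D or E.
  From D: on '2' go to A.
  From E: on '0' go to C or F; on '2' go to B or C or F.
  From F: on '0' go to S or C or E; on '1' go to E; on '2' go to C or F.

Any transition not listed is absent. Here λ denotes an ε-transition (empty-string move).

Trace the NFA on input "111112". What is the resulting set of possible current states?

∅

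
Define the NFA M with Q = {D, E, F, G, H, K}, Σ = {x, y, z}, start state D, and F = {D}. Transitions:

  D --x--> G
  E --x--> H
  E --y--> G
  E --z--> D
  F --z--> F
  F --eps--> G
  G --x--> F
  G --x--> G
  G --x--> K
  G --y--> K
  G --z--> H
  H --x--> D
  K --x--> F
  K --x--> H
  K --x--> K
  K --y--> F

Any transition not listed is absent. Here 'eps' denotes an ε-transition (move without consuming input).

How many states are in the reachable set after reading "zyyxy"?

0

Start in {D}.
Read 'z': {D} → ∅.
The set is empty and remains empty for the remaining 4 symbols.
That set has 0 states.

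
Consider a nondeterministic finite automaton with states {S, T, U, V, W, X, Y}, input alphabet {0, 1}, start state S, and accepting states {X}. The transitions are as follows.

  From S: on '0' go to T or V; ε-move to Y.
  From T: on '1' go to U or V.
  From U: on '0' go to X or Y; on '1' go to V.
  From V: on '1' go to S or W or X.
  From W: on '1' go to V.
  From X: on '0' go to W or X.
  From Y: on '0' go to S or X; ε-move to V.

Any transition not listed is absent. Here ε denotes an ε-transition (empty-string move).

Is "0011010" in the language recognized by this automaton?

Start: ε-closure({S}) = {S, V, Y}.
Read '0': S→{T, V}, V→∅, Y→{S, X}; union {S, T, V, X}; ε-closure = {S, T, V, X, Y}.
Read '0': S→{T, V}, T→∅, V→∅, X→{W, X}, Y→{S, X}; union {S, T, V, W, X}; ε-closure = {S, T, V, W, X, Y}.
Read '1': S→∅, T→{U, V}, V→{S, W, X}, W→{V}, X→∅, Y→∅; union {S, U, V, W, X}; ε-closure = {S, U, V, W, X, Y}.
Read '1': S→∅, U→{V}, V→{S, W, X}, W→{V}, X→∅, Y→∅; union {S, V, W, X}; ε-closure = {S, V, W, X, Y}.
Read '0': S→{T, V}, V→∅, W→∅, X→{W, X}, Y→{S, X}; union {S, T, V, W, X}; ε-closure = {S, T, V, W, X, Y}.
Read '1': S→∅, T→{U, V}, V→{S, W, X}, W→{V}, X→∅, Y→∅; union {S, U, V, W, X}; ε-closure = {S, U, V, W, X, Y}.
Read '0': S→{T, V}, U→{X, Y}, V→∅, W→∅, X→{W, X}, Y→{S, X}; now {S, T, V, W, X, Y}.
The final set {S, T, V, W, X, Y} contains the accepting state X.

Yes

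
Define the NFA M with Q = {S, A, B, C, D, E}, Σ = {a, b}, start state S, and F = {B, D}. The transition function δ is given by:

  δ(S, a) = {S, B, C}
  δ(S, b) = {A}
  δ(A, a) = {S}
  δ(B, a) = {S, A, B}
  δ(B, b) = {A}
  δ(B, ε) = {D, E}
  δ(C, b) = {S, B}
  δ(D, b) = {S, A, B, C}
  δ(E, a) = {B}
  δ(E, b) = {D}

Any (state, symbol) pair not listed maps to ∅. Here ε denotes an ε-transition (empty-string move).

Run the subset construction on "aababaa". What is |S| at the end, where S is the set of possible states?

6

Start in {S}.
Read 'a': {S} → {S, B, C, D, E}.
Read 'a': {S, B, C, D, E} → {S, A, B, C, D, E}.
Read 'b': {S, A, B, C, D, E} → {S, A, B, C, D, E}.
Read 'a': {S, A, B, C, D, E} → {S, A, B, C, D, E}.
Read 'b': {S, A, B, C, D, E} → {S, A, B, C, D, E}.
Read 'a': {S, A, B, C, D, E} → {S, A, B, C, D, E}.
Read 'a': {S, A, B, C, D, E} → {S, A, B, C, D, E}.
That set has 6 states.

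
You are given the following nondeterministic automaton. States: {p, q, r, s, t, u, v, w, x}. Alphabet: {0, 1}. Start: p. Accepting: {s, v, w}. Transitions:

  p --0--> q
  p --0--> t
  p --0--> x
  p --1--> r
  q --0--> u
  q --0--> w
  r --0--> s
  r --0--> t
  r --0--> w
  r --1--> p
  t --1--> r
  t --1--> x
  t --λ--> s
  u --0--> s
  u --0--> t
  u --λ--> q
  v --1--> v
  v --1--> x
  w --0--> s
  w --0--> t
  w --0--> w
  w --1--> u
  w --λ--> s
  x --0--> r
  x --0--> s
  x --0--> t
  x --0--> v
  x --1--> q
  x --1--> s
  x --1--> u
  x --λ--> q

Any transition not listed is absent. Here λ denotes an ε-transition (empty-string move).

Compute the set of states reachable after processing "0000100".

{q, s, t, u, w}

Start in {p}.
Read '0': p→{q, t, x}; union {q, t, x}; ε-closure = {q, s, t, x}.
Read '0': q→{u, w}, s→∅, t→∅, x→{r, s, t, v}; union {r, s, t, u, v, w}; ε-closure = {q, r, s, t, u, v, w}.
Read '0': q→{u, w}, r→{s, t, w}, s→∅, t→∅, u→{s, t}, v→∅, w→{s, t, w}; union {s, t, u, w}; ε-closure = {q, s, t, u, w}.
Read '0': q→{u, w}, s→∅, t→∅, u→{s, t}, w→{s, t, w}; union {s, t, u, w}; ε-closure = {q, s, t, u, w}.
Read '1': q→∅, s→∅, t→{r, x}, u→∅, w→{u}; union {r, u, x}; ε-closure = {q, r, u, x}.
Read '0': q→{u, w}, r→{s, t, w}, u→{s, t}, x→{r, s, t, v}; union {r, s, t, u, v, w}; ε-closure = {q, r, s, t, u, v, w}.
Read '0': q→{u, w}, r→{s, t, w}, s→∅, t→∅, u→{s, t}, v→∅, w→{s, t, w}; union {s, t, u, w}; ε-closure = {q, s, t, u, w}.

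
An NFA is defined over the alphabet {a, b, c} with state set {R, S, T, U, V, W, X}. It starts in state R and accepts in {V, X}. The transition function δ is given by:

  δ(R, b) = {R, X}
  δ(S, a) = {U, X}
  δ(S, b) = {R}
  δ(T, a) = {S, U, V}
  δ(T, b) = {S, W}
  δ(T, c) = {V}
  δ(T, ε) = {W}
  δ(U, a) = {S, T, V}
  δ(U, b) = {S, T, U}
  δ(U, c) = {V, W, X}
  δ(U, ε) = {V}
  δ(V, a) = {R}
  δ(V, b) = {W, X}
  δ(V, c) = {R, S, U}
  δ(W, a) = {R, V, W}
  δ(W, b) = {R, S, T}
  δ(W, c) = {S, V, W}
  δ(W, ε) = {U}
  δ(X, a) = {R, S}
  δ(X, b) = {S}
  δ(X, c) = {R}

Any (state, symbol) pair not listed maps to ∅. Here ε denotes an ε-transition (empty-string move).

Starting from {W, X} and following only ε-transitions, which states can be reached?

Begin with {W, X}.
ε-move W → U; add U.
ε-move U → V; add V.

{U, V, W, X}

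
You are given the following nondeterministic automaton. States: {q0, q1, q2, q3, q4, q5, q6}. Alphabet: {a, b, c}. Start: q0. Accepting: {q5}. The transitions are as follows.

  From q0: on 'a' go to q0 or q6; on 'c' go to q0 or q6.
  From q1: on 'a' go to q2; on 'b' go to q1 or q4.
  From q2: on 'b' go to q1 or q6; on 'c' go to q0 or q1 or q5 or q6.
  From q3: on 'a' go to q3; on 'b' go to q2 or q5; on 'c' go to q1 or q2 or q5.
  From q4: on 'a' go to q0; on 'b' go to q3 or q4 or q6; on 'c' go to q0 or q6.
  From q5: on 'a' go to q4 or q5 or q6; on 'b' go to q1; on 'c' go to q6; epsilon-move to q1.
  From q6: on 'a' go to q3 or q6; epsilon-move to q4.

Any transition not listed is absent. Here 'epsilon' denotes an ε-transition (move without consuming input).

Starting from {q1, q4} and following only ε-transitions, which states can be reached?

Begin with {q1, q4}.
No ε-moves leave this set, so the closure equals the set itself.

{q1, q4}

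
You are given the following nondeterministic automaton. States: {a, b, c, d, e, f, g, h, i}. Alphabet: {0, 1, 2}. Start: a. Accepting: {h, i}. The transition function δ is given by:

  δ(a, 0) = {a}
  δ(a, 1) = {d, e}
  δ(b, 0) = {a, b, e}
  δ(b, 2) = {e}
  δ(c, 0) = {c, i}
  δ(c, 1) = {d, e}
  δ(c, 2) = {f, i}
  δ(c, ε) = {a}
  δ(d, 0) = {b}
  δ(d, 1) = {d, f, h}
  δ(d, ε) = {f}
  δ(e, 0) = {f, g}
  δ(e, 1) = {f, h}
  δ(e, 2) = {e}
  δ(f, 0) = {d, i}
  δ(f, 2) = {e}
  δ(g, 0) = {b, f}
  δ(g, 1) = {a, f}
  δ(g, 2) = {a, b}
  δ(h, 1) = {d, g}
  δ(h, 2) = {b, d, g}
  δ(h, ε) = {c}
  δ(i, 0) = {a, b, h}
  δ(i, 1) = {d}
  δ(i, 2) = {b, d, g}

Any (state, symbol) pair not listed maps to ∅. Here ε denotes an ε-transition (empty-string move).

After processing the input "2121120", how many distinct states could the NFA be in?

0

Start in {a}.
Read '2': a→∅; now ∅.
The set is empty and remains empty for the remaining 6 symbols.
That set has 0 states.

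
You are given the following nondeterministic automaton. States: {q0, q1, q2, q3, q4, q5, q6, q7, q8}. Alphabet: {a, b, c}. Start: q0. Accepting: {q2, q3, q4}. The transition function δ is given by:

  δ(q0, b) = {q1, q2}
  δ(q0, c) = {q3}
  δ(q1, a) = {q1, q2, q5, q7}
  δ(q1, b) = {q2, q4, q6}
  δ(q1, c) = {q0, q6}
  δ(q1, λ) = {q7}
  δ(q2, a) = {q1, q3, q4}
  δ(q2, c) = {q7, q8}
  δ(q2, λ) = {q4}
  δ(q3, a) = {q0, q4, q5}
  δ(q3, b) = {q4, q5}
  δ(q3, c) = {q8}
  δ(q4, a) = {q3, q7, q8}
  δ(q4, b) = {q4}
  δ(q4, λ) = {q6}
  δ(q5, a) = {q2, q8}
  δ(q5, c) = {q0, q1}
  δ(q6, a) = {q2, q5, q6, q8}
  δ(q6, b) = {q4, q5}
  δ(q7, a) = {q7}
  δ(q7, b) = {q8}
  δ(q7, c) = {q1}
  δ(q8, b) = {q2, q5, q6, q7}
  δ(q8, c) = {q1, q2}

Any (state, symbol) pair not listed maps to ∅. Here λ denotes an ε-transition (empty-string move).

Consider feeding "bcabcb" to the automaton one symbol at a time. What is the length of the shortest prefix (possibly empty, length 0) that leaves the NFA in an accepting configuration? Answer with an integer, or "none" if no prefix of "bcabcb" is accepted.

1

Start in {q0}.
Read 'b': q0→{q1, q2}; union {q1, q2}; ε-closure = {q1, q2, q4, q6, q7}.
None of the earlier sets intersect F, but {q1, q2, q4, q6, q7} does.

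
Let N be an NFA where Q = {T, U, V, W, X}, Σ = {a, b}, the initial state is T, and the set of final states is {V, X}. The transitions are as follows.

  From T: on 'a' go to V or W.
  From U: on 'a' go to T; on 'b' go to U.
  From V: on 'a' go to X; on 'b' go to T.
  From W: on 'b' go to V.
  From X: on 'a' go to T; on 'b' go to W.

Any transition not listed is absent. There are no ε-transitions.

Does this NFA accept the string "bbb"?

Start in {T}.
Read 'b': {T} → ∅.
The set is empty and remains empty for the remaining 2 symbols.
The final set ∅ contains no accepting state.

No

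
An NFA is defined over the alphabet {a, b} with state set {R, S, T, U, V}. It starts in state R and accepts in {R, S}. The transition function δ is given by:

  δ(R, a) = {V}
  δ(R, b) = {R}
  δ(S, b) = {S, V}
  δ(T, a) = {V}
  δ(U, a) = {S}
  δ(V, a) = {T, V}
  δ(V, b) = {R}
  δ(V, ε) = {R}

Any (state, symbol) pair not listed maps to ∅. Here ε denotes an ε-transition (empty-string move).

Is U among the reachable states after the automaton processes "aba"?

No

Start in {R}.
Read 'a': R→{V}; union {V}; ε-closure = {R, V}.
Read 'b': R→{R}, V→{R}; now {R}.
Read 'a': R→{V}; union {V}; ε-closure = {R, V}.
State U is not in {R, V}.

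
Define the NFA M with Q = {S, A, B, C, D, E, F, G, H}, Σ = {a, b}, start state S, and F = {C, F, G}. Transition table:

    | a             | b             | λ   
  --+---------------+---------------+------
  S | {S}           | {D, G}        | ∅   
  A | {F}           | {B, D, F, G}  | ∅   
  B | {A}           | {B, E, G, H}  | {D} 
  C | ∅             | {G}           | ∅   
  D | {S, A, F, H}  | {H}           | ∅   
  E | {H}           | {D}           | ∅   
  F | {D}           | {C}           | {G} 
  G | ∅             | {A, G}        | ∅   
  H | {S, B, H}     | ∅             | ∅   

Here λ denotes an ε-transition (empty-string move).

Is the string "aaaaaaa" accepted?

Start in {S}.
Read 'a': S→{S}; now {S}.
Read 'a': S→{S}; now {S}.
Read 'a': S→{S}; now {S}.
Read 'a': S→{S}; now {S}.
Read 'a': S→{S}; now {S}.
Read 'a': S→{S}; now {S}.
Read 'a': S→{S}; now {S}.
The final set {S} contains no accepting state.

No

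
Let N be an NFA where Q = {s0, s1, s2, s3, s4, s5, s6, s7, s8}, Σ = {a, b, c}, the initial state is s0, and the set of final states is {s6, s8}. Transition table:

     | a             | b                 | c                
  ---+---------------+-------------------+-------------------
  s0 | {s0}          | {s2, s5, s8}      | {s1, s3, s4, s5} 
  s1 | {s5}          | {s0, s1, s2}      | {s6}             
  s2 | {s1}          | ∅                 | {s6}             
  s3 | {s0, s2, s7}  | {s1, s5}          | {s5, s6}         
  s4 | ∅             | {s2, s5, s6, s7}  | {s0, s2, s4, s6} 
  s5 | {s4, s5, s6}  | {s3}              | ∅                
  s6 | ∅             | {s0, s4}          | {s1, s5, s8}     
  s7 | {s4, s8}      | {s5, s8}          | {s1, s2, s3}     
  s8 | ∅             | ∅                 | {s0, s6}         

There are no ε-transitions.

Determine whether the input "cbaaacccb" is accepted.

Start in {s0}.
Read 'c': {s0} → {s1, s3, s4, s5}.
Read 'b': {s1, s3, s4, s5} → {s0, s1, s2, s3, s5, s6, s7}.
Read 'a': {s0, s1, s2, s3, s5, s6, s7} → {s0, s1, s2, s4, s5, s6, s7, s8}.
Read 'a': {s0, s1, s2, s4, s5, s6, s7, s8} → {s0, s1, s4, s5, s6, s8}.
Read 'a': {s0, s1, s4, s5, s6, s8} → {s0, s4, s5, s6}.
Read 'c': {s0, s4, s5, s6} → {s0, s1, s2, s3, s4, s5, s6, s8}.
Read 'c': {s0, s1, s2, s3, s4, s5, s6, s8} → {s0, s1, s2, s3, s4, s5, s6, s8}.
Read 'c': {s0, s1, s2, s3, s4, s5, s6, s8} → {s0, s1, s2, s3, s4, s5, s6, s8}.
Read 'b': {s0, s1, s2, s3, s4, s5, s6, s8} → {s0, s1, s2, s3, s4, s5, s6, s7, s8}.
The final set {s0, s1, s2, s3, s4, s5, s6, s7, s8} contains the accepting states s6, s8.

Yes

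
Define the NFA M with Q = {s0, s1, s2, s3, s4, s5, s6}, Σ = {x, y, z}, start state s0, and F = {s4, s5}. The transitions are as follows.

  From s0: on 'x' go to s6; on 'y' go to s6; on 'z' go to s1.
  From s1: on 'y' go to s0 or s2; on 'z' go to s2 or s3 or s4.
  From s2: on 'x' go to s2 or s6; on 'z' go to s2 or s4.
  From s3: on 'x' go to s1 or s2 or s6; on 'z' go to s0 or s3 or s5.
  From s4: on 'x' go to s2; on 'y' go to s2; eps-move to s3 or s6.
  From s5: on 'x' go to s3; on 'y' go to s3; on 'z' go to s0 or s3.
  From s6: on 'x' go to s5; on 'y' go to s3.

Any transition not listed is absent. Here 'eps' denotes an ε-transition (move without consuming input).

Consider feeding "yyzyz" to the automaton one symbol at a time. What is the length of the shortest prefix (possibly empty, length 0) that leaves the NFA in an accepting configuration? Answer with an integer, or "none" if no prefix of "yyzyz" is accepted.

3

Start in {s0}.
Read 'y': {s0} → {s6}.
Read 'y': {s6} → {s3}.
Read 'z': {s3} → {s0, s3, s5}.
None of the earlier sets intersect F, but {s0, s3, s5} does.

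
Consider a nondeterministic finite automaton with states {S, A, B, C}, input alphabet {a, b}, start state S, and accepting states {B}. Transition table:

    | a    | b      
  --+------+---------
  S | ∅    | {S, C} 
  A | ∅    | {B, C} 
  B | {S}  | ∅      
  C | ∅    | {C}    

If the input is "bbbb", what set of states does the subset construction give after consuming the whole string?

Start in {S}.
Read 'b': S→{S, C}; now {S, C}.
Read 'b': S→{S, C}, C→{C}; now {S, C}.
Read 'b': S→{S, C}, C→{C}; now {S, C}.
Read 'b': S→{S, C}, C→{C}; now {S, C}.

{S, C}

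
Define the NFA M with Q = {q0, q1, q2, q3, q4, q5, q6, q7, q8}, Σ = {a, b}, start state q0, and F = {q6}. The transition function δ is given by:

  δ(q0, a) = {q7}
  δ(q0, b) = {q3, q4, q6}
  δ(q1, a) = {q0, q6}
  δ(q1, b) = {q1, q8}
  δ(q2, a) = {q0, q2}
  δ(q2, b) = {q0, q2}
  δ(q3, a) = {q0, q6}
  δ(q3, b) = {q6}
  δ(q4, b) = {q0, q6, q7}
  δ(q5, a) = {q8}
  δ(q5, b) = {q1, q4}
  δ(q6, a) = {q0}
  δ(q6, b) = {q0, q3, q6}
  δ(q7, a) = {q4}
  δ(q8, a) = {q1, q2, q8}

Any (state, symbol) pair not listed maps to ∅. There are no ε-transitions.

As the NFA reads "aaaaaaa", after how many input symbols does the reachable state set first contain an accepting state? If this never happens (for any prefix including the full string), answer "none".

none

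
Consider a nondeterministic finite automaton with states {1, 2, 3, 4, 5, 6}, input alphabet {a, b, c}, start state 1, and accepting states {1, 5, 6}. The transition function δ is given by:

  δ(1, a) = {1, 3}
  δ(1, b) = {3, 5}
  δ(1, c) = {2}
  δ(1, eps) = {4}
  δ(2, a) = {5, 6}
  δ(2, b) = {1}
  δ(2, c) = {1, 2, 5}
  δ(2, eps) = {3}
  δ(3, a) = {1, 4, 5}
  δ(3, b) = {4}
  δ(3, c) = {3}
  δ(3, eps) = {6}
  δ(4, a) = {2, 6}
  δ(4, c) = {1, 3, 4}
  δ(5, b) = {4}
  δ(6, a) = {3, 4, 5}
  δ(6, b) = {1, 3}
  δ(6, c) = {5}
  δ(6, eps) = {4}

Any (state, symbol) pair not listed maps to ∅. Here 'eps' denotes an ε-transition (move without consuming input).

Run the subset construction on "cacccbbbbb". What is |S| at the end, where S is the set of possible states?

Start: ε-closure({1}) = {1, 4}.
Read 'c': {1, 4} → {1, 2, 3, 4, 6}.
Read 'a': {1, 2, 3, 4, 6} → {1, 2, 3, 4, 5, 6}.
Read 'c': {1, 2, 3, 4, 5, 6} → {1, 2, 3, 4, 5, 6}.
Read 'c': {1, 2, 3, 4, 5, 6} → {1, 2, 3, 4, 5, 6}.
Read 'c': {1, 2, 3, 4, 5, 6} → {1, 2, 3, 4, 5, 6}.
Read 'b': {1, 2, 3, 4, 5, 6} → {1, 3, 4, 5, 6}.
Read 'b': {1, 3, 4, 5, 6} → {1, 3, 4, 5, 6}.
Read 'b': {1, 3, 4, 5, 6} → {1, 3, 4, 5, 6}.
Read 'b': {1, 3, 4, 5, 6} → {1, 3, 4, 5, 6}.
Read 'b': {1, 3, 4, 5, 6} → {1, 3, 4, 5, 6}.
That set has 5 states.

5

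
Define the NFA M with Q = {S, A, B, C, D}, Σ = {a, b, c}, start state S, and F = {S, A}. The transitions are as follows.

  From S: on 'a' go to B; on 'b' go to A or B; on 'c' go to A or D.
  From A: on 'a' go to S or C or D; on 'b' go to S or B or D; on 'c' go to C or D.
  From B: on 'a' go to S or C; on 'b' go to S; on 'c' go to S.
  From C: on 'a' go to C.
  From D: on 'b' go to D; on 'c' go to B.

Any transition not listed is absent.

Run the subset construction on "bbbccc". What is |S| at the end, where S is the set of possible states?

5

Start in {S}.
Read 'b': {S} → {A, B}.
Read 'b': {A, B} → {S, B, D}.
Read 'b': {S, B, D} → {S, A, B, D}.
Read 'c': {S, A, B, D} → {S, A, B, C, D}.
Read 'c': {S, A, B, C, D} → {S, A, B, C, D}.
Read 'c': {S, A, B, C, D} → {S, A, B, C, D}.
That set has 5 states.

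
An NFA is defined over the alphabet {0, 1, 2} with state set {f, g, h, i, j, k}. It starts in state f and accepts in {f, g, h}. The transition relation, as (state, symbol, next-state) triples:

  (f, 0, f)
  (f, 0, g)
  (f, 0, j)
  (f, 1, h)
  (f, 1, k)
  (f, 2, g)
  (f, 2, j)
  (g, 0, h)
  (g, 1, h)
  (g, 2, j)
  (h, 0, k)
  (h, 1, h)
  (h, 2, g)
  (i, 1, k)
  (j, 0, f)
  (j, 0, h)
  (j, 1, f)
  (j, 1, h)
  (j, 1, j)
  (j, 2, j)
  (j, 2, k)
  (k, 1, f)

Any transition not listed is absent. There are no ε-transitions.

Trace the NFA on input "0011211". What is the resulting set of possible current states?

{f, h, j, k}

Start in {f}.
Read '0': f→{f, g, j}; now {f, g, j}.
Read '0': f→{f, g, j}, g→{h}, j→{f, h}; now {f, g, h, j}.
Read '1': f→{h, k}, g→{h}, h→{h}, j→{f, h, j}; now {f, h, j, k}.
Read '1': f→{h, k}, h→{h}, j→{f, h, j}, k→{f}; now {f, h, j, k}.
Read '2': f→{g, j}, h→{g}, j→{j, k}, k→∅; now {g, j, k}.
Read '1': g→{h}, j→{f, h, j}, k→{f}; now {f, h, j}.
Read '1': f→{h, k}, h→{h}, j→{f, h, j}; now {f, h, j, k}.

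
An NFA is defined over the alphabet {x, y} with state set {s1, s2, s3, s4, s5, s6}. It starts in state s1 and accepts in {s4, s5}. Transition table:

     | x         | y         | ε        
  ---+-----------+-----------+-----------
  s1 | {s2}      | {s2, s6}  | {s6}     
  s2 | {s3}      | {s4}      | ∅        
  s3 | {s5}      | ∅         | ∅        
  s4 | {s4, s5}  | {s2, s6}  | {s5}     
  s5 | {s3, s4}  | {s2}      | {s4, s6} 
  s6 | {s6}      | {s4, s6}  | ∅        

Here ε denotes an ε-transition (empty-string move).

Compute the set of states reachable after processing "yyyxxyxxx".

{s3, s4, s5, s6}

Start: ε-closure({s1}) = {s1, s6}.
Read 'y': s1→{s2, s6}, s6→{s4, s6}; union {s2, s4, s6}; ε-closure = {s2, s4, s5, s6}.
Read 'y': s2→{s4}, s4→{s2, s6}, s5→{s2}, s6→{s4, s6}; union {s2, s4, s6}; ε-closure = {s2, s4, s5, s6}.
Read 'y': s2→{s4}, s4→{s2, s6}, s5→{s2}, s6→{s4, s6}; union {s2, s4, s6}; ε-closure = {s2, s4, s5, s6}.
Read 'x': s2→{s3}, s4→{s4, s5}, s5→{s3, s4}, s6→{s6}; now {s3, s4, s5, s6}.
Read 'x': s3→{s5}, s4→{s4, s5}, s5→{s3, s4}, s6→{s6}; now {s3, s4, s5, s6}.
Read 'y': s3→∅, s4→{s2, s6}, s5→{s2}, s6→{s4, s6}; union {s2, s4, s6}; ε-closure = {s2, s4, s5, s6}.
Read 'x': s2→{s3}, s4→{s4, s5}, s5→{s3, s4}, s6→{s6}; now {s3, s4, s5, s6}.
Read 'x': s3→{s5}, s4→{s4, s5}, s5→{s3, s4}, s6→{s6}; now {s3, s4, s5, s6}.
Read 'x': s3→{s5}, s4→{s4, s5}, s5→{s3, s4}, s6→{s6}; now {s3, s4, s5, s6}.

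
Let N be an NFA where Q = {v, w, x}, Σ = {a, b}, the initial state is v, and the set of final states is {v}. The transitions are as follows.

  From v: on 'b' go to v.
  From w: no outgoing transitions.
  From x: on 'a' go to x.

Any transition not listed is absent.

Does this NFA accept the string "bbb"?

Yes

Start in {v}.
Read 'b': v→{v}; now {v}.
Read 'b': v→{v}; now {v}.
Read 'b': v→{v}; now {v}.
The final set {v} contains the accepting state v.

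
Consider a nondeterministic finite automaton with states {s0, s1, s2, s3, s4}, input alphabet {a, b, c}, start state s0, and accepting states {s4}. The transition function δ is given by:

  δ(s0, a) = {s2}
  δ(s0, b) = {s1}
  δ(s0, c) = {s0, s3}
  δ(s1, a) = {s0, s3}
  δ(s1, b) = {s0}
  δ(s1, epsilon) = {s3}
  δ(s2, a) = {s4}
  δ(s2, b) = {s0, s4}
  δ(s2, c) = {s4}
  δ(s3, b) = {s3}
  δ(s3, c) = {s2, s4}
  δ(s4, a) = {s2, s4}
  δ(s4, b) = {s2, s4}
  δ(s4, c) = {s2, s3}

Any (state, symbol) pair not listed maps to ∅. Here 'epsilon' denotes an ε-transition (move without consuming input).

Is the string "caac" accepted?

No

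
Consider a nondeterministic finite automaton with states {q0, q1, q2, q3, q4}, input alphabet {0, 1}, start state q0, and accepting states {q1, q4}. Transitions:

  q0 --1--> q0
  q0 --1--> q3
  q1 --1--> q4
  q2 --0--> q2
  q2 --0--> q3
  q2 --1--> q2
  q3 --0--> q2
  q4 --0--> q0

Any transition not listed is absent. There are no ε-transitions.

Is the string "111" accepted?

Start in {q0}.
Read '1': q0→{q0, q3}; now {q0, q3}.
Read '1': q0→{q0, q3}, q3→∅; now {q0, q3}.
Read '1': q0→{q0, q3}, q3→∅; now {q0, q3}.
The final set {q0, q3} contains no accepting state.

No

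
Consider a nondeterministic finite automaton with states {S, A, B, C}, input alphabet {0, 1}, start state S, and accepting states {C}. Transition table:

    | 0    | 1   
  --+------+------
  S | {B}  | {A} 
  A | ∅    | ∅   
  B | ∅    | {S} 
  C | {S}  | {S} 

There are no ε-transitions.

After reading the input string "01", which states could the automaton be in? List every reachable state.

{S}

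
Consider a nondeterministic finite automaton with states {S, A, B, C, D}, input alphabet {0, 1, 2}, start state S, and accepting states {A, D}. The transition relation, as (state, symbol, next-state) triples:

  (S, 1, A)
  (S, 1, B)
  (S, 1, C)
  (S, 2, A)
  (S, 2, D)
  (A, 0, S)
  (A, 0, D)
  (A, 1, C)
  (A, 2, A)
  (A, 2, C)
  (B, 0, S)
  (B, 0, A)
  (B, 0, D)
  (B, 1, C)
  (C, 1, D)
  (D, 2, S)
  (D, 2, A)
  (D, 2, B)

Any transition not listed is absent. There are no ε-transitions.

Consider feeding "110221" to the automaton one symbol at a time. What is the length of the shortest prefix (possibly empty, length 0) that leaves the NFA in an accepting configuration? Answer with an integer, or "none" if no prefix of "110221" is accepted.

1

Start in {S}.
Read '1': {S} → {A, B, C}.
None of the earlier sets intersect F, but {A, B, C} does.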